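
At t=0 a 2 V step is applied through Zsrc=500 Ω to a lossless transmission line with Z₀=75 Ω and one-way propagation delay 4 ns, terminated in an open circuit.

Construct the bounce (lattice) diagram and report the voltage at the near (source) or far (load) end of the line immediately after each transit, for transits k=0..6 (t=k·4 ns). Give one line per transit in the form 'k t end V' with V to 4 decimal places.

0 0 source 0.2609
1 4 load 0.5217
2 8 source 0.7146
3 12 load 0.9074
4 16 source 1.0499
5 20 load 1.1924
6 24 source 1.2977

Γ_L=1.000000, Γ_S=0.739130; launch V₁=2·75/575=0.260870
k=0 src: V=0.2609
k=1 load: inc=0.260870, refl=0.260870·1.000000=0.2609; V=0.000000+0.260870+0.260870=0.5217
k=2 src: inc=0.260870, refl=0.260870·0.739130=0.1928; V=0.260870+0.260870+0.192817=0.7146
k=3 load: inc=0.192817, refl=0.192817·1.000000=0.1928; V=0.521739+0.192817+0.192817=0.9074
k=4 src: inc=0.192817, refl=0.192817·0.739130=0.1425; V=0.714556+0.192817+0.142517=1.0499
k=5 load: inc=0.142517, refl=0.142517·1.000000=0.1425; V=0.907372+0.142517+0.142517=1.1924
k=6 src: inc=0.142517, refl=0.142517·0.739130=0.1053; V=1.049889+0.142517+0.105338=1.2977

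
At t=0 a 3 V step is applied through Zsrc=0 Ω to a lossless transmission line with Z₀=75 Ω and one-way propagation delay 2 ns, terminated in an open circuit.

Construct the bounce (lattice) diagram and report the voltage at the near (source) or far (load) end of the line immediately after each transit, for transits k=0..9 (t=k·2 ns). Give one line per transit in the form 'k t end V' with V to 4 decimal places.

Γ_L=1.000000, Γ_S=-1.000000; launch V₁=3·75/75=3.000000
k=0 src: V=3.0000
k=1 load: inc=3.000000, refl=3.000000·1.000000=3.0000; V=0.000000+3.000000+3.000000=6.0000
k=2 src: inc=3.000000, refl=3.000000·-1.000000=-3.0000; V=3.000000+3.000000+-3.000000=3.0000
k=3 load: inc=-3.000000, refl=-3.000000·1.000000=-3.0000; V=6.000000+-3.000000+-3.000000=0.0000
k=4 src: inc=-3.000000, refl=-3.000000·-1.000000=3.0000; V=3.000000+-3.000000+3.000000=3.0000
k=5 load: inc=3.000000, refl=3.000000·1.000000=3.0000; V=0.000000+3.000000+3.000000=6.0000
k=6 src: inc=3.000000, refl=3.000000·-1.000000=-3.0000; V=3.000000+3.000000+-3.000000=3.0000
k=7 load: inc=-3.000000, refl=-3.000000·1.000000=-3.0000; V=6.000000+-3.000000+-3.000000=0.0000
k=8 src: inc=-3.000000, refl=-3.000000·-1.000000=3.0000; V=3.000000+-3.000000+3.000000=3.0000
k=9 load: inc=3.000000, refl=3.000000·1.000000=3.0000; V=0.000000+3.000000+3.000000=6.0000

0 0 source 3.0000
1 2 load 6.0000
2 4 source 3.0000
3 6 load 0.0000
4 8 source 3.0000
5 10 load 6.0000
6 12 source 3.0000
7 14 load 0.0000
8 16 source 3.0000
9 18 load 6.0000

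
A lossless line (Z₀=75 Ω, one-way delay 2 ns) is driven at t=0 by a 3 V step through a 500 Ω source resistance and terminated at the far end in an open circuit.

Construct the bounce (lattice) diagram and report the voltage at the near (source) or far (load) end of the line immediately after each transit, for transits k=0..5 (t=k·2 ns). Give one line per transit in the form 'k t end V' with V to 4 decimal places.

Γ_L=1.000000, Γ_S=0.739130; launch V₁=3·75/575=0.391304
k=0 src: V=0.3913
k=1 load: inc=0.391304, refl=0.391304·1.000000=0.3913; V=0.000000+0.391304+0.391304=0.7826
k=2 src: inc=0.391304, refl=0.391304·0.739130=0.2892; V=0.391304+0.391304+0.289225=1.0718
k=3 load: inc=0.289225, refl=0.289225·1.000000=0.2892; V=0.782609+0.289225+0.289225=1.3611
k=4 src: inc=0.289225, refl=0.289225·0.739130=0.2138; V=1.071834+0.289225+0.213775=1.5748
k=5 load: inc=0.213775, refl=0.213775·1.000000=0.2138; V=1.361059+0.213775+0.213775=1.7886

0 0 source 0.3913
1 2 load 0.7826
2 4 source 1.0718
3 6 load 1.3611
4 8 source 1.5748
5 10 load 1.7886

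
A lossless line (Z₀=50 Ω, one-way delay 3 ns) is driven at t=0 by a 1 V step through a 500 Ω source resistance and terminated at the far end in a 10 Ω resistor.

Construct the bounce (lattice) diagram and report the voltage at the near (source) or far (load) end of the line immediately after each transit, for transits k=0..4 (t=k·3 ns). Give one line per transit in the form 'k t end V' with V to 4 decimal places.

Γ_L=-0.666667, Γ_S=0.818182; launch V₁=1·50/550=0.090909
k=0 src: V=0.0909
k=1 load: inc=0.090909, refl=0.090909·-0.666667=-0.0606; V=0.000000+0.090909+-0.060606=0.0303
k=2 src: inc=-0.060606, refl=-0.060606·0.818182=-0.0496; V=0.090909+-0.060606+-0.049587=-0.0193
k=3 load: inc=-0.049587, refl=-0.049587·-0.666667=0.0331; V=0.030303+-0.049587+0.033058=0.0138
k=4 src: inc=0.033058, refl=0.033058·0.818182=0.0270; V=-0.019284+0.033058+0.027047=0.0408

0 0 source 0.0909
1 3 load 0.0303
2 6 source -0.0193
3 9 load 0.0138
4 12 source 0.0408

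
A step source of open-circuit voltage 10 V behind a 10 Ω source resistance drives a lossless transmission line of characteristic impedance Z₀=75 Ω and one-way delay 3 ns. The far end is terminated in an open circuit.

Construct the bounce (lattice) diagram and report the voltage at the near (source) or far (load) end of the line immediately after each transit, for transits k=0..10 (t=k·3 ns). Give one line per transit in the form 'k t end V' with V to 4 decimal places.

Γ_L=1.000000, Γ_S=-0.764706; launch V₁=10·75/85=8.823529
k=0 src: V=8.8235
k=1 load: inc=8.823529, refl=8.823529·1.000000=8.8235; V=0.000000+8.823529+8.823529=17.6471
k=2 src: inc=8.823529, refl=8.823529·-0.764706=-6.7474; V=8.823529+8.823529+-6.747405=10.8997
k=3 load: inc=-6.747405, refl=-6.747405·1.000000=-6.7474; V=17.647059+-6.747405+-6.747405=4.1522
k=4 src: inc=-6.747405, refl=-6.747405·-0.764706=5.1598; V=10.899654+-6.747405+5.159780=9.3120
k=5 load: inc=5.159780, refl=5.159780·1.000000=5.1598; V=4.152249+5.159780+5.159780=14.4718
k=6 src: inc=5.159780, refl=5.159780·-0.764706=-3.9457; V=9.312029+5.159780+-3.945714=10.5261
k=7 load: inc=-3.945714, refl=-3.945714·1.000000=-3.9457; V=14.471809+-3.945714+-3.945714=6.5804
k=8 src: inc=-3.945714, refl=-3.945714·-0.764706=3.0173; V=10.526095+-3.945714+3.017311=9.5977
k=9 load: inc=3.017311, refl=3.017311·1.000000=3.0173; V=6.580381+3.017311+3.017311=12.6150
k=10 src: inc=3.017311, refl=3.017311·-0.764706=-2.3074; V=9.597692+3.017311+-2.307355=10.3076

0 0 source 8.8235
1 3 load 17.6471
2 6 source 10.8997
3 9 load 4.1522
4 12 source 9.3120
5 15 load 14.4718
6 18 source 10.5261
7 21 load 6.5804
8 24 source 9.5977
9 27 load 12.6150
10 30 source 10.3076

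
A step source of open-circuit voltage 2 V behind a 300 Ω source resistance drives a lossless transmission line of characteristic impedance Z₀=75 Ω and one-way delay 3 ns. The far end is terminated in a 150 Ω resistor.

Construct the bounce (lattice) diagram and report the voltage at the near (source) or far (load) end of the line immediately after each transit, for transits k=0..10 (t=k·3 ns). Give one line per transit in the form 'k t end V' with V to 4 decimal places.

Γ_L=0.333333, Γ_S=0.600000; launch V₁=2·75/375=0.400000
k=0 src: V=0.4000
k=1 load: inc=0.400000, refl=0.400000·0.333333=0.1333; V=0.000000+0.400000+0.133333=0.5333
k=2 src: inc=0.133333, refl=0.133333·0.600000=0.0800; V=0.400000+0.133333+0.080000=0.6133
k=3 load: inc=0.080000, refl=0.080000·0.333333=0.0267; V=0.533333+0.080000+0.026667=0.6400
k=4 src: inc=0.026667, refl=0.026667·0.600000=0.0160; V=0.613333+0.026667+0.016000=0.6560
k=5 load: inc=0.016000, refl=0.016000·0.333333=0.0053; V=0.640000+0.016000+0.005333=0.6613
k=6 src: inc=0.005333, refl=0.005333·0.600000=0.0032; V=0.656000+0.005333+0.003200=0.6645
k=7 load: inc=0.003200, refl=0.003200·0.333333=0.0011; V=0.661333+0.003200+0.001067=0.6656
k=8 src: inc=0.001067, refl=0.001067·0.600000=0.0006; V=0.664533+0.001067+0.000640=0.6662
k=9 load: inc=0.000640, refl=0.000640·0.333333=0.0002; V=0.665600+0.000640+0.000213=0.6665
k=10 src: inc=0.000213, refl=0.000213·0.600000=0.0001; V=0.666240+0.000213+0.000128=0.6666

0 0 source 0.4000
1 3 load 0.5333
2 6 source 0.6133
3 9 load 0.6400
4 12 source 0.6560
5 15 load 0.6613
6 18 source 0.6645
7 21 load 0.6656
8 24 source 0.6662
9 27 load 0.6665
10 30 source 0.6666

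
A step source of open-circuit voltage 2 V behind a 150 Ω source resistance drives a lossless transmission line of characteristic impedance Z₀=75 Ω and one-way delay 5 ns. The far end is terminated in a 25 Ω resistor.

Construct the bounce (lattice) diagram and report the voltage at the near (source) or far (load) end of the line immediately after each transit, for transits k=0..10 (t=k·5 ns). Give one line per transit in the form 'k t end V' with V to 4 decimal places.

Γ_L=-0.500000, Γ_S=0.333333; launch V₁=2·75/225=0.666667
k=0 src: V=0.6667
k=1 load: inc=0.666667, refl=0.666667·-0.500000=-0.3333; V=0.000000+0.666667+-0.333333=0.3333
k=2 src: inc=-0.333333, refl=-0.333333·0.333333=-0.1111; V=0.666667+-0.333333+-0.111111=0.2222
k=3 load: inc=-0.111111, refl=-0.111111·-0.500000=0.0556; V=0.333333+-0.111111+0.055556=0.2778
k=4 src: inc=0.055556, refl=0.055556·0.333333=0.0185; V=0.222222+0.055556+0.018519=0.2963
k=5 load: inc=0.018519, refl=0.018519·-0.500000=-0.0093; V=0.277778+0.018519+-0.009259=0.2870
k=6 src: inc=-0.009259, refl=-0.009259·0.333333=-0.0031; V=0.296296+-0.009259+-0.003086=0.2840
k=7 load: inc=-0.003086, refl=-0.003086·-0.500000=0.0015; V=0.287037+-0.003086+0.001543=0.2855
k=8 src: inc=0.001543, refl=0.001543·0.333333=0.0005; V=0.283951+0.001543+0.000514=0.2860
k=9 load: inc=0.000514, refl=0.000514·-0.500000=-0.0003; V=0.285494+0.000514+-0.000257=0.2858
k=10 src: inc=-0.000257, refl=-0.000257·0.333333=-0.0001; V=0.286008+-0.000257+-0.000086=0.2857

0 0 source 0.6667
1 5 load 0.3333
2 10 source 0.2222
3 15 load 0.2778
4 20 source 0.2963
5 25 load 0.2870
6 30 source 0.2840
7 35 load 0.2855
8 40 source 0.2860
9 45 load 0.2858
10 50 source 0.2857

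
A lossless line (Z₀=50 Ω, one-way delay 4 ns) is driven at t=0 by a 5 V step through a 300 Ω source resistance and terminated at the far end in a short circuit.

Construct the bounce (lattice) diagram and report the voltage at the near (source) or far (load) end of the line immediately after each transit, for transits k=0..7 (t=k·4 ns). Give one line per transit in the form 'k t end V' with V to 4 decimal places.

Γ_L=-1.000000, Γ_S=0.714286; launch V₁=5·50/350=0.714286
k=0 src: V=0.7143
k=1 load: inc=0.714286, refl=0.714286·-1.000000=-0.7143; V=0.000000+0.714286+-0.714286=0.0000
k=2 src: inc=-0.714286, refl=-0.714286·0.714286=-0.5102; V=0.714286+-0.714286+-0.510204=-0.5102
k=3 load: inc=-0.510204, refl=-0.510204·-1.000000=0.5102; V=0.000000+-0.510204+0.510204=0.0000
k=4 src: inc=0.510204, refl=0.510204·0.714286=0.3644; V=-0.510204+0.510204+0.364431=0.3644
k=5 load: inc=0.364431, refl=0.364431·-1.000000=-0.3644; V=0.000000+0.364431+-0.364431=0.0000
k=6 src: inc=-0.364431, refl=-0.364431·0.714286=-0.2603; V=0.364431+-0.364431+-0.260308=-0.2603
k=7 load: inc=-0.260308, refl=-0.260308·-1.000000=0.2603; V=0.000000+-0.260308+0.260308=0.0000

0 0 source 0.7143
1 4 load 0.0000
2 8 source -0.5102
3 12 load 0.0000
4 16 source 0.3644
5 20 load 0.0000
6 24 source -0.2603
7 28 load 0.0000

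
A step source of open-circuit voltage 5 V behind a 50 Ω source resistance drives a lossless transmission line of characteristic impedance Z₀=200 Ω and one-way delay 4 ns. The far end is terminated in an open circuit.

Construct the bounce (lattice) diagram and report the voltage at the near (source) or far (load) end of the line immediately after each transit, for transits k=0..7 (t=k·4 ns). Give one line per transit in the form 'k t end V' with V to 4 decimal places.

Γ_L=1.000000, Γ_S=-0.600000; launch V₁=5·200/250=4.000000
k=0 src: V=4.0000
k=1 load: inc=4.000000, refl=4.000000·1.000000=4.0000; V=0.000000+4.000000+4.000000=8.0000
k=2 src: inc=4.000000, refl=4.000000·-0.600000=-2.4000; V=4.000000+4.000000+-2.400000=5.6000
k=3 load: inc=-2.400000, refl=-2.400000·1.000000=-2.4000; V=8.000000+-2.400000+-2.400000=3.2000
k=4 src: inc=-2.400000, refl=-2.400000·-0.600000=1.4400; V=5.600000+-2.400000+1.440000=4.6400
k=5 load: inc=1.440000, refl=1.440000·1.000000=1.4400; V=3.200000+1.440000+1.440000=6.0800
k=6 src: inc=1.440000, refl=1.440000·-0.600000=-0.8640; V=4.640000+1.440000+-0.864000=5.2160
k=7 load: inc=-0.864000, refl=-0.864000·1.000000=-0.8640; V=6.080000+-0.864000+-0.864000=4.3520

0 0 source 4.0000
1 4 load 8.0000
2 8 source 5.6000
3 12 load 3.2000
4 16 source 4.6400
5 20 load 6.0800
6 24 source 5.2160
7 28 load 4.3520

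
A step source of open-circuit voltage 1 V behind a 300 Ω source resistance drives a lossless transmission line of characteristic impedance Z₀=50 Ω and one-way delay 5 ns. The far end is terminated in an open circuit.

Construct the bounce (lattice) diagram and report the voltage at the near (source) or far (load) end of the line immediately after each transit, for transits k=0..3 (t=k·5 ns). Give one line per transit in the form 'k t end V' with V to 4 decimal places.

0 0 source 0.1429
1 5 load 0.2857
2 10 source 0.3878
3 15 load 0.4898

Γ_L=1.000000, Γ_S=0.714286; launch V₁=1·50/350=0.142857
k=0 src: V=0.1429
k=1 load: inc=0.142857, refl=0.142857·1.000000=0.1429; V=0.000000+0.142857+0.142857=0.2857
k=2 src: inc=0.142857, refl=0.142857·0.714286=0.1020; V=0.142857+0.142857+0.102041=0.3878
k=3 load: inc=0.102041, refl=0.102041·1.000000=0.1020; V=0.285714+0.102041+0.102041=0.4898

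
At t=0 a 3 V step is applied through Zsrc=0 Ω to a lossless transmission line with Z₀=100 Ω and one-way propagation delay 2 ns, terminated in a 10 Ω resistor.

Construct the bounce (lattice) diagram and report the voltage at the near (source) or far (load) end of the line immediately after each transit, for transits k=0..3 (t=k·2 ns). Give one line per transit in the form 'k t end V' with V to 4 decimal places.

0 0 source 3.0000
1 2 load 0.5455
2 4 source 3.0000
3 6 load 0.9917

Γ_L=-0.818182, Γ_S=-1.000000; launch V₁=3·100/100=3.000000
k=0 src: V=3.0000
k=1 load: inc=3.000000, refl=3.000000·-0.818182=-2.4545; V=0.000000+3.000000+-2.454545=0.5455
k=2 src: inc=-2.454545, refl=-2.454545·-1.000000=2.4545; V=3.000000+-2.454545+2.454545=3.0000
k=3 load: inc=2.454545, refl=2.454545·-0.818182=-2.0083; V=0.545455+2.454545+-2.008264=0.9917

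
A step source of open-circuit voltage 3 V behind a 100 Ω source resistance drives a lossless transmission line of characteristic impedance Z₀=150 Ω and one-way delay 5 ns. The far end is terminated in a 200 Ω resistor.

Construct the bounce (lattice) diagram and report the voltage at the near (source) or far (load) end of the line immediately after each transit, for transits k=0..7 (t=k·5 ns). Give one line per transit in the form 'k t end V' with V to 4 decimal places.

Γ_L=0.142857, Γ_S=-0.200000; launch V₁=3·150/250=1.800000
k=0 src: V=1.8000
k=1 load: inc=1.800000, refl=1.800000·0.142857=0.2571; V=0.000000+1.800000+0.257143=2.0571
k=2 src: inc=0.257143, refl=0.257143·-0.200000=-0.0514; V=1.800000+0.257143+-0.051429=2.0057
k=3 load: inc=-0.051429, refl=-0.051429·0.142857=-0.0073; V=2.057143+-0.051429+-0.007347=1.9984
k=4 src: inc=-0.007347, refl=-0.007347·-0.200000=0.0015; V=2.005714+-0.007347+0.001469=1.9998
k=5 load: inc=0.001469, refl=0.001469·0.142857=0.0002; V=1.998367+0.001469+0.000210=2.0000
k=6 src: inc=0.000210, refl=0.000210·-0.200000=-0.0000; V=1.999837+0.000210+-0.000042=2.0000
k=7 load: inc=-0.000042, refl=-0.000042·0.142857=-0.0000; V=2.000047+-0.000042+-0.000006=2.0000

0 0 source 1.8000
1 5 load 2.0571
2 10 source 2.0057
3 15 load 1.9984
4 20 source 1.9998
5 25 load 2.0000
6 30 source 2.0000
7 35 load 2.0000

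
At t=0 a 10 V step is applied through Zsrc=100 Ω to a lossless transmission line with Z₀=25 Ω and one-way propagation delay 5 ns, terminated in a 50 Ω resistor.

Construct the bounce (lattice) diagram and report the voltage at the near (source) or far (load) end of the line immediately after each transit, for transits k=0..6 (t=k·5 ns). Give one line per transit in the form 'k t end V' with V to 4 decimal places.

0 0 source 2.0000
1 5 load 2.6667
2 10 source 3.0667
3 15 load 3.2000
4 20 source 3.2800
5 25 load 3.3067
6 30 source 3.3227

Γ_L=0.333333, Γ_S=0.600000; launch V₁=10·25/125=2.000000
k=0 src: V=2.0000
k=1 load: inc=2.000000, refl=2.000000·0.333333=0.6667; V=0.000000+2.000000+0.666667=2.6667
k=2 src: inc=0.666667, refl=0.666667·0.600000=0.4000; V=2.000000+0.666667+0.400000=3.0667
k=3 load: inc=0.400000, refl=0.400000·0.333333=0.1333; V=2.666667+0.400000+0.133333=3.2000
k=4 src: inc=0.133333, refl=0.133333·0.600000=0.0800; V=3.066667+0.133333+0.080000=3.2800
k=5 load: inc=0.080000, refl=0.080000·0.333333=0.0267; V=3.200000+0.080000+0.026667=3.3067
k=6 src: inc=0.026667, refl=0.026667·0.600000=0.0160; V=3.280000+0.026667+0.016000=3.3227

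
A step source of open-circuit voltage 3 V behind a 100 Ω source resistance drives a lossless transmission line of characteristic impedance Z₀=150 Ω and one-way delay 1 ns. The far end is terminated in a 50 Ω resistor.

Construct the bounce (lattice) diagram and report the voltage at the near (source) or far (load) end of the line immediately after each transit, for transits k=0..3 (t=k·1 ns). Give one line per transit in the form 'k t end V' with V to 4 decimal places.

Γ_L=-0.500000, Γ_S=-0.200000; launch V₁=3·150/250=1.800000
k=0 src: V=1.8000
k=1 load: inc=1.800000, refl=1.800000·-0.500000=-0.9000; V=0.000000+1.800000+-0.900000=0.9000
k=2 src: inc=-0.900000, refl=-0.900000·-0.200000=0.1800; V=1.800000+-0.900000+0.180000=1.0800
k=3 load: inc=0.180000, refl=0.180000·-0.500000=-0.0900; V=0.900000+0.180000+-0.090000=0.9900

0 0 source 1.8000
1 1 load 0.9000
2 2 source 1.0800
3 3 load 0.9900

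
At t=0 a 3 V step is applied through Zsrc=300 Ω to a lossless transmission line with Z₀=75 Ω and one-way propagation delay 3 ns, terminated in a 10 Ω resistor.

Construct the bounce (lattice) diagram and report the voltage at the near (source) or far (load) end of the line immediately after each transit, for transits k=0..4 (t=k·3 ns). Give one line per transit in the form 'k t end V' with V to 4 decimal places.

0 0 source 0.6000
1 3 load 0.1412
2 6 source -0.1341
3 9 load 0.0764
4 12 source 0.2027

Γ_L=-0.764706, Γ_S=0.600000; launch V₁=3·75/375=0.600000
k=0 src: V=0.6000
k=1 load: inc=0.600000, refl=0.600000·-0.764706=-0.4588; V=0.000000+0.600000+-0.458824=0.1412
k=2 src: inc=-0.458824, refl=-0.458824·0.600000=-0.2753; V=0.600000+-0.458824+-0.275294=-0.1341
k=3 load: inc=-0.275294, refl=-0.275294·-0.764706=0.2105; V=0.141176+-0.275294+0.210519=0.0764
k=4 src: inc=0.210519, refl=0.210519·0.600000=0.1263; V=-0.134118+0.210519+0.126311=0.2027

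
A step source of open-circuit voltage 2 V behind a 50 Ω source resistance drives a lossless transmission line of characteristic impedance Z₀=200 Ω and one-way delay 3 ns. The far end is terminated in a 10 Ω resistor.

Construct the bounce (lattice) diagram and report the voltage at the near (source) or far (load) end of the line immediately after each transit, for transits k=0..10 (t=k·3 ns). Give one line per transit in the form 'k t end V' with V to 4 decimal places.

0 0 source 1.6000
1 3 load 0.1524
2 6 source 1.0210
3 9 load 0.2351
4 12 source 0.7066
5 15 load 0.2800
6 18 source 0.5360
7 21 load 0.3044
8 24 source 0.4433
9 27 load 0.3176
10 30 source 0.3930

Γ_L=-0.904762, Γ_S=-0.600000; launch V₁=2·200/250=1.600000
k=0 src: V=1.6000
k=1 load: inc=1.600000, refl=1.600000·-0.904762=-1.4476; V=0.000000+1.600000+-1.447619=0.1524
k=2 src: inc=-1.447619, refl=-1.447619·-0.600000=0.8686; V=1.600000+-1.447619+0.868571=1.0210
k=3 load: inc=0.868571, refl=0.868571·-0.904762=-0.7859; V=0.152381+0.868571+-0.785850=0.2351
k=4 src: inc=-0.785850, refl=-0.785850·-0.600000=0.4715; V=1.020952+-0.785850+0.471510=0.7066
k=5 load: inc=0.471510, refl=0.471510·-0.904762=-0.4266; V=0.235102+0.471510+-0.426604=0.2800
k=6 src: inc=-0.426604, refl=-0.426604·-0.600000=0.2560; V=0.706612+-0.426604+0.255963=0.5360
k=7 load: inc=0.255963, refl=0.255963·-0.904762=-0.2316; V=0.280008+0.255963+-0.231585=0.3044
k=8 src: inc=-0.231585, refl=-0.231585·-0.600000=0.1390; V=0.535970+-0.231585+0.138951=0.4433
k=9 load: inc=0.138951, refl=0.138951·-0.904762=-0.1257; V=0.304385+0.138951+-0.125718=0.3176
k=10 src: inc=-0.125718, refl=-0.125718·-0.600000=0.0754; V=0.443336+-0.125718+0.075431=0.3930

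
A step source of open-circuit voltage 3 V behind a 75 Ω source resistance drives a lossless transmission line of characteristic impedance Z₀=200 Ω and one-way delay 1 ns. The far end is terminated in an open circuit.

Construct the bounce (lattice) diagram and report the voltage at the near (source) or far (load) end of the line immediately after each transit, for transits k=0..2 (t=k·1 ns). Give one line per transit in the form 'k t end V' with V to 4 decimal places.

Γ_L=1.000000, Γ_S=-0.454545; launch V₁=3·200/275=2.181818
k=0 src: V=2.1818
k=1 load: inc=2.181818, refl=2.181818·1.000000=2.1818; V=0.000000+2.181818+2.181818=4.3636
k=2 src: inc=2.181818, refl=2.181818·-0.454545=-0.9917; V=2.181818+2.181818+-0.991736=3.3719

0 0 source 2.1818
1 1 load 4.3636
2 2 source 3.3719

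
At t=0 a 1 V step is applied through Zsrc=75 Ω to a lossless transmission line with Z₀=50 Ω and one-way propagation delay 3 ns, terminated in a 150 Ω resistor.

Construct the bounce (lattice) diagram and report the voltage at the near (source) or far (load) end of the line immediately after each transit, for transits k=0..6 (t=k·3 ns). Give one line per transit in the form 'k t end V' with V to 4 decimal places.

Γ_L=0.500000, Γ_S=0.200000; launch V₁=1·50/125=0.400000
k=0 src: V=0.4000
k=1 load: inc=0.400000, refl=0.400000·0.500000=0.2000; V=0.000000+0.400000+0.200000=0.6000
k=2 src: inc=0.200000, refl=0.200000·0.200000=0.0400; V=0.400000+0.200000+0.040000=0.6400
k=3 load: inc=0.040000, refl=0.040000·0.500000=0.0200; V=0.600000+0.040000+0.020000=0.6600
k=4 src: inc=0.020000, refl=0.020000·0.200000=0.0040; V=0.640000+0.020000+0.004000=0.6640
k=5 load: inc=0.004000, refl=0.004000·0.500000=0.0020; V=0.660000+0.004000+0.002000=0.6660
k=6 src: inc=0.002000, refl=0.002000·0.200000=0.0004; V=0.664000+0.002000+0.000400=0.6664

0 0 source 0.4000
1 3 load 0.6000
2 6 source 0.6400
3 9 load 0.6600
4 12 source 0.6640
5 15 load 0.6660
6 18 source 0.6664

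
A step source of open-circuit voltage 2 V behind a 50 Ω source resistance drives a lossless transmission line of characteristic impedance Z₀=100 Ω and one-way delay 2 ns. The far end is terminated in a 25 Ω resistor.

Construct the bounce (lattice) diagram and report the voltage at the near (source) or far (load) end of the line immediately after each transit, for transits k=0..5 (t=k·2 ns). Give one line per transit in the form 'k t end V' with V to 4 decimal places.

0 0 source 1.3333
1 2 load 0.5333
2 4 source 0.8000
3 6 load 0.6400
4 8 source 0.6933
5 10 load 0.6613

Γ_L=-0.600000, Γ_S=-0.333333; launch V₁=2·100/150=1.333333
k=0 src: V=1.3333
k=1 load: inc=1.333333, refl=1.333333·-0.600000=-0.8000; V=0.000000+1.333333+-0.800000=0.5333
k=2 src: inc=-0.800000, refl=-0.800000·-0.333333=0.2667; V=1.333333+-0.800000+0.266667=0.8000
k=3 load: inc=0.266667, refl=0.266667·-0.600000=-0.1600; V=0.533333+0.266667+-0.160000=0.6400
k=4 src: inc=-0.160000, refl=-0.160000·-0.333333=0.0533; V=0.800000+-0.160000+0.053333=0.6933
k=5 load: inc=0.053333, refl=0.053333·-0.600000=-0.0320; V=0.640000+0.053333+-0.032000=0.6613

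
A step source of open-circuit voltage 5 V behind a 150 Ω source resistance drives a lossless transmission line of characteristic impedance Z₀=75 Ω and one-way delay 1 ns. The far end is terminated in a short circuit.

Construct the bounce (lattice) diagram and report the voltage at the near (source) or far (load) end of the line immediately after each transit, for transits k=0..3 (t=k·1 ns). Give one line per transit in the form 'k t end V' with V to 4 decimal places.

0 0 source 1.6667
1 1 load 0.0000
2 2 source -0.5556
3 3 load 0.0000

Γ_L=-1.000000, Γ_S=0.333333; launch V₁=5·75/225=1.666667
k=0 src: V=1.6667
k=1 load: inc=1.666667, refl=1.666667·-1.000000=-1.6667; V=0.000000+1.666667+-1.666667=0.0000
k=2 src: inc=-1.666667, refl=-1.666667·0.333333=-0.5556; V=1.666667+-1.666667+-0.555556=-0.5556
k=3 load: inc=-0.555556, refl=-0.555556·-1.000000=0.5556; V=0.000000+-0.555556+0.555556=0.0000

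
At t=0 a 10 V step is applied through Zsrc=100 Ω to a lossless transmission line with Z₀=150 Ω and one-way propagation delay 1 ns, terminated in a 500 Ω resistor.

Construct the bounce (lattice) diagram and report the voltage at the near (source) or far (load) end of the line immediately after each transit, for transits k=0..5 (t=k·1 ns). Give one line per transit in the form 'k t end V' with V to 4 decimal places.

Γ_L=0.538462, Γ_S=-0.200000; launch V₁=10·150/250=6.000000
k=0 src: V=6.0000
k=1 load: inc=6.000000, refl=6.000000·0.538462=3.2308; V=0.000000+6.000000+3.230769=9.2308
k=2 src: inc=3.230769, refl=3.230769·-0.200000=-0.6462; V=6.000000+3.230769+-0.646154=8.5846
k=3 load: inc=-0.646154, refl=-0.646154·0.538462=-0.3479; V=9.230769+-0.646154+-0.347929=8.2367
k=4 src: inc=-0.347929, refl=-0.347929·-0.200000=0.0696; V=8.584615+-0.347929+0.069586=8.3063
k=5 load: inc=0.069586, refl=0.069586·0.538462=0.0375; V=8.236686+0.069586+0.037469=8.3437

0 0 source 6.0000
1 1 load 9.2308
2 2 source 8.5846
3 3 load 8.2367
4 4 source 8.3063
5 5 load 8.3437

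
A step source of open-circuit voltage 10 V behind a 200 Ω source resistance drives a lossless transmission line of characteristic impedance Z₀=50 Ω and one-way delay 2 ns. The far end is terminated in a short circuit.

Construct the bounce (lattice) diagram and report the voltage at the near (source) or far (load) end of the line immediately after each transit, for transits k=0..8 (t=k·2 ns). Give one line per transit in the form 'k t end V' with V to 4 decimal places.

Γ_L=-1.000000, Γ_S=0.600000; launch V₁=10·50/250=2.000000
k=0 src: V=2.0000
k=1 load: inc=2.000000, refl=2.000000·-1.000000=-2.0000; V=0.000000+2.000000+-2.000000=0.0000
k=2 src: inc=-2.000000, refl=-2.000000·0.600000=-1.2000; V=2.000000+-2.000000+-1.200000=-1.2000
k=3 load: inc=-1.200000, refl=-1.200000·-1.000000=1.2000; V=0.000000+-1.200000+1.200000=0.0000
k=4 src: inc=1.200000, refl=1.200000·0.600000=0.7200; V=-1.200000+1.200000+0.720000=0.7200
k=5 load: inc=0.720000, refl=0.720000·-1.000000=-0.7200; V=0.000000+0.720000+-0.720000=0.0000
k=6 src: inc=-0.720000, refl=-0.720000·0.600000=-0.4320; V=0.720000+-0.720000+-0.432000=-0.4320
k=7 load: inc=-0.432000, refl=-0.432000·-1.000000=0.4320; V=0.000000+-0.432000+0.432000=0.0000
k=8 src: inc=0.432000, refl=0.432000·0.600000=0.2592; V=-0.432000+0.432000+0.259200=0.2592

0 0 source 2.0000
1 2 load 0.0000
2 4 source -1.2000
3 6 load 0.0000
4 8 source 0.7200
5 10 load 0.0000
6 12 source -0.4320
7 14 load 0.0000
8 16 source 0.2592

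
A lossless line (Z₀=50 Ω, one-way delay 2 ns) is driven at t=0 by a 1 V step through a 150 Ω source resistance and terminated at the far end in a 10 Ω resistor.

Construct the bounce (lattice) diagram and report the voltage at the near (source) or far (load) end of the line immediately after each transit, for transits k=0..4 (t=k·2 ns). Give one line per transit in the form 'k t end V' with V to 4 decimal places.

0 0 source 0.2500
1 2 load 0.0833
2 4 source 0.0000
3 6 load 0.0556
4 8 source 0.0833

Γ_L=-0.666667, Γ_S=0.500000; launch V₁=1·50/200=0.250000
k=0 src: V=0.2500
k=1 load: inc=0.250000, refl=0.250000·-0.666667=-0.1667; V=0.000000+0.250000+-0.166667=0.0833
k=2 src: inc=-0.166667, refl=-0.166667·0.500000=-0.0833; V=0.250000+-0.166667+-0.083333=0.0000
k=3 load: inc=-0.083333, refl=-0.083333·-0.666667=0.0556; V=0.083333+-0.083333+0.055556=0.0556
k=4 src: inc=0.055556, refl=0.055556·0.500000=0.0278; V=0.000000+0.055556+0.027778=0.0833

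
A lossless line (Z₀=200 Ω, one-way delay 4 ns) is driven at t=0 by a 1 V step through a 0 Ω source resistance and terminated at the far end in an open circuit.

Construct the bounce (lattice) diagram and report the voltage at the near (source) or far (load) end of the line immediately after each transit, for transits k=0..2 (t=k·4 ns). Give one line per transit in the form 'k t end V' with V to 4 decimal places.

Γ_L=1.000000, Γ_S=-1.000000; launch V₁=1·200/200=1.000000
k=0 src: V=1.0000
k=1 load: inc=1.000000, refl=1.000000·1.000000=1.0000; V=0.000000+1.000000+1.000000=2.0000
k=2 src: inc=1.000000, refl=1.000000·-1.000000=-1.0000; V=1.000000+1.000000+-1.000000=1.0000

0 0 source 1.0000
1 4 load 2.0000
2 8 source 1.0000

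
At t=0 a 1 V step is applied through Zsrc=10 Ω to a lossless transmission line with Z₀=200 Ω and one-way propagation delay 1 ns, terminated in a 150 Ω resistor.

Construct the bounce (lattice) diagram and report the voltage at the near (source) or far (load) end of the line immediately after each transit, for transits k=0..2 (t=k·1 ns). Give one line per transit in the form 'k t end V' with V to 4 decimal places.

Γ_L=-0.142857, Γ_S=-0.904762; launch V₁=1·200/210=0.952381
k=0 src: V=0.9524
k=1 load: inc=0.952381, refl=0.952381·-0.142857=-0.1361; V=0.000000+0.952381+-0.136054=0.8163
k=2 src: inc=-0.136054, refl=-0.136054·-0.904762=0.1231; V=0.952381+-0.136054+0.123097=0.9394

0 0 source 0.9524
1 1 load 0.8163
2 2 source 0.9394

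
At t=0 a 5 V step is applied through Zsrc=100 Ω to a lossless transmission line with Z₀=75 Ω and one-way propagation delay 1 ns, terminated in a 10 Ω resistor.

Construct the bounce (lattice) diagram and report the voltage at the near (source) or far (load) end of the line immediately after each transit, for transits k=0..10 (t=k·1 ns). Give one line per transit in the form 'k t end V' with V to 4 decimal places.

0 0 source 2.1429
1 1 load 0.5042
2 2 source 0.2701
3 3 load 0.4491
4 4 source 0.4747
5 5 load 0.4551
6 6 source 0.4523
7 7 load 0.4545
8 8 source 0.4548
9 9 load 0.4546
10 10 source 0.4545

Γ_L=-0.764706, Γ_S=0.142857; launch V₁=5·75/175=2.142857
k=0 src: V=2.1429
k=1 load: inc=2.142857, refl=2.142857·-0.764706=-1.6387; V=0.000000+2.142857+-1.638655=0.5042
k=2 src: inc=-1.638655, refl=-1.638655·0.142857=-0.2341; V=2.142857+-1.638655+-0.234094=0.2701
k=3 load: inc=-0.234094, refl=-0.234094·-0.764706=0.1790; V=0.504202+-0.234094+0.179013=0.4491
k=4 src: inc=0.179013, refl=0.179013·0.142857=0.0256; V=0.270108+0.179013+0.025573=0.4747
k=5 load: inc=0.025573, refl=0.025573·-0.764706=-0.0196; V=0.449121+0.025573+-0.019556=0.4551
k=6 src: inc=-0.019556, refl=-0.019556·0.142857=-0.0028; V=0.474694+-0.019556+-0.002794=0.4523
k=7 load: inc=-0.002794, refl=-0.002794·-0.764706=0.0021; V=0.455138+-0.002794+0.002136=0.4545
k=8 src: inc=0.002136, refl=0.002136·0.142857=0.0003; V=0.452344+0.002136+0.000305=0.4548
k=9 load: inc=0.000305, refl=0.000305·-0.764706=-0.0002; V=0.454481+0.000305+-0.000233=0.4546
k=10 src: inc=-0.000233, refl=-0.000233·0.142857=-0.0000; V=0.454786+-0.000233+-0.000033=0.4545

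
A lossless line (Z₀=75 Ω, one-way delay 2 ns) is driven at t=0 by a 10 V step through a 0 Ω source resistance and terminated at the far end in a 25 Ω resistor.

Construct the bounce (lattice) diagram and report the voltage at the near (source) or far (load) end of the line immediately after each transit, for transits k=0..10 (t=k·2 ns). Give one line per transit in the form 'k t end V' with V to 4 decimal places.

Γ_L=-0.500000, Γ_S=-1.000000; launch V₁=10·75/75=10.000000
k=0 src: V=10.0000
k=1 load: inc=10.000000, refl=10.000000·-0.500000=-5.0000; V=0.000000+10.000000+-5.000000=5.0000
k=2 src: inc=-5.000000, refl=-5.000000·-1.000000=5.0000; V=10.000000+-5.000000+5.000000=10.0000
k=3 load: inc=5.000000, refl=5.000000·-0.500000=-2.5000; V=5.000000+5.000000+-2.500000=7.5000
k=4 src: inc=-2.500000, refl=-2.500000·-1.000000=2.5000; V=10.000000+-2.500000+2.500000=10.0000
k=5 load: inc=2.500000, refl=2.500000·-0.500000=-1.2500; V=7.500000+2.500000+-1.250000=8.7500
k=6 src: inc=-1.250000, refl=-1.250000·-1.000000=1.2500; V=10.000000+-1.250000+1.250000=10.0000
k=7 load: inc=1.250000, refl=1.250000·-0.500000=-0.6250; V=8.750000+1.250000+-0.625000=9.3750
k=8 src: inc=-0.625000, refl=-0.625000·-1.000000=0.6250; V=10.000000+-0.625000+0.625000=10.0000
k=9 load: inc=0.625000, refl=0.625000·-0.500000=-0.3125; V=9.375000+0.625000+-0.312500=9.6875
k=10 src: inc=-0.312500, refl=-0.312500·-1.000000=0.3125; V=10.000000+-0.312500+0.312500=10.0000

0 0 source 10.0000
1 2 load 5.0000
2 4 source 10.0000
3 6 load 7.5000
4 8 source 10.0000
5 10 load 8.7500
6 12 source 10.0000
7 14 load 9.3750
8 16 source 10.0000
9 18 load 9.6875
10 20 source 10.0000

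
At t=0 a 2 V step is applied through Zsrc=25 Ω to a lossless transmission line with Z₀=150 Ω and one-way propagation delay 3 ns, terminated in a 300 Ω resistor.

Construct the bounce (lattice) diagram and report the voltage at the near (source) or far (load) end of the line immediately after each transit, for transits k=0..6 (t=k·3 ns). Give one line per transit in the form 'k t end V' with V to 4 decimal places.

0 0 source 1.7143
1 3 load 2.2857
2 6 source 1.8776
3 9 load 1.7415
4 12 source 1.8387
5 15 load 1.8711
6 18 source 1.8479

Γ_L=0.333333, Γ_S=-0.714286; launch V₁=2·150/175=1.714286
k=0 src: V=1.7143
k=1 load: inc=1.714286, refl=1.714286·0.333333=0.5714; V=0.000000+1.714286+0.571429=2.2857
k=2 src: inc=0.571429, refl=0.571429·-0.714286=-0.4082; V=1.714286+0.571429+-0.408163=1.8776
k=3 load: inc=-0.408163, refl=-0.408163·0.333333=-0.1361; V=2.285714+-0.408163+-0.136054=1.7415
k=4 src: inc=-0.136054, refl=-0.136054·-0.714286=0.0972; V=1.877551+-0.136054+0.097182=1.8387
k=5 load: inc=0.097182, refl=0.097182·0.333333=0.0324; V=1.741497+0.097182+0.032394=1.8711
k=6 src: inc=0.032394, refl=0.032394·-0.714286=-0.0231; V=1.838678+0.032394+-0.023139=1.8479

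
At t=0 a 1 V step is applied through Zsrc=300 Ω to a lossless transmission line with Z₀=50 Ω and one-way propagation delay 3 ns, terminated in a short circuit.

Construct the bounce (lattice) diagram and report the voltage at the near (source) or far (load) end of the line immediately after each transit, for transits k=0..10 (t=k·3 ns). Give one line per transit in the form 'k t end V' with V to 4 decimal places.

Γ_L=-1.000000, Γ_S=0.714286; launch V₁=1·50/350=0.142857
k=0 src: V=0.1429
k=1 load: inc=0.142857, refl=0.142857·-1.000000=-0.1429; V=0.000000+0.142857+-0.142857=0.0000
k=2 src: inc=-0.142857, refl=-0.142857·0.714286=-0.1020; V=0.142857+-0.142857+-0.102041=-0.1020
k=3 load: inc=-0.102041, refl=-0.102041·-1.000000=0.1020; V=0.000000+-0.102041+0.102041=0.0000
k=4 src: inc=0.102041, refl=0.102041·0.714286=0.0729; V=-0.102041+0.102041+0.072886=0.0729
k=5 load: inc=0.072886, refl=0.072886·-1.000000=-0.0729; V=0.000000+0.072886+-0.072886=0.0000
k=6 src: inc=-0.072886, refl=-0.072886·0.714286=-0.0521; V=0.072886+-0.072886+-0.052062=-0.0521
k=7 load: inc=-0.052062, refl=-0.052062·-1.000000=0.0521; V=0.000000+-0.052062+0.052062=0.0000
k=8 src: inc=0.052062, refl=0.052062·0.714286=0.0372; V=-0.052062+0.052062+0.037187=0.0372
k=9 load: inc=0.037187, refl=0.037187·-1.000000=-0.0372; V=0.000000+0.037187+-0.037187=0.0000
k=10 src: inc=-0.037187, refl=-0.037187·0.714286=-0.0266; V=0.037187+-0.037187+-0.026562=-0.0266

0 0 source 0.1429
1 3 load 0.0000
2 6 source -0.1020
3 9 load 0.0000
4 12 source 0.0729
5 15 load 0.0000
6 18 source -0.0521
7 21 load 0.0000
8 24 source 0.0372
9 27 load 0.0000
10 30 source -0.0266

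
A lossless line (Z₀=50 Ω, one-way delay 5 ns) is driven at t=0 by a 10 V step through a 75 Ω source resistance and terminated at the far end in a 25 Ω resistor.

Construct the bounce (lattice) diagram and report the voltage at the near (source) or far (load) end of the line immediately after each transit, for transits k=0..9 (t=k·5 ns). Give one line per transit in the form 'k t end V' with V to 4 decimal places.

0 0 source 4.0000
1 5 load 2.6667
2 10 source 2.4000
3 15 load 2.4889
4 20 source 2.5067
5 25 load 2.5007
6 30 source 2.4996
7 35 load 2.5000
8 40 source 2.5000
9 45 load 2.5000

Γ_L=-0.333333, Γ_S=0.200000; launch V₁=10·50/125=4.000000
k=0 src: V=4.0000
k=1 load: inc=4.000000, refl=4.000000·-0.333333=-1.3333; V=0.000000+4.000000+-1.333333=2.6667
k=2 src: inc=-1.333333, refl=-1.333333·0.200000=-0.2667; V=4.000000+-1.333333+-0.266667=2.4000
k=3 load: inc=-0.266667, refl=-0.266667·-0.333333=0.0889; V=2.666667+-0.266667+0.088889=2.4889
k=4 src: inc=0.088889, refl=0.088889·0.200000=0.0178; V=2.400000+0.088889+0.017778=2.5067
k=5 load: inc=0.017778, refl=0.017778·-0.333333=-0.0059; V=2.488889+0.017778+-0.005926=2.5007
k=6 src: inc=-0.005926, refl=-0.005926·0.200000=-0.0012; V=2.506667+-0.005926+-0.001185=2.4996
k=7 load: inc=-0.001185, refl=-0.001185·-0.333333=0.0004; V=2.500741+-0.001185+0.000395=2.5000
k=8 src: inc=0.000395, refl=0.000395·0.200000=0.0001; V=2.499556+0.000395+0.000079=2.5000
k=9 load: inc=0.000079, refl=0.000079·-0.333333=-0.0000; V=2.499951+0.000079+-0.000026=2.5000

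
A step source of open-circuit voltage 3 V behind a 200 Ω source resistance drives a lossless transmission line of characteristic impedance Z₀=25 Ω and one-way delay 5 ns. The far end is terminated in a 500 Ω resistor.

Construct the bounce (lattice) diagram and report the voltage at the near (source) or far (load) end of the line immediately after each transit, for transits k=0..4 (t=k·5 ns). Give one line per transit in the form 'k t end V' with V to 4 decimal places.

0 0 source 0.3333
1 5 load 0.6349
2 10 source 0.8695
3 15 load 1.0817
4 20 source 1.2468

Γ_L=0.904762, Γ_S=0.777778; launch V₁=3·25/225=0.333333
k=0 src: V=0.3333
k=1 load: inc=0.333333, refl=0.333333·0.904762=0.3016; V=0.000000+0.333333+0.301587=0.6349
k=2 src: inc=0.301587, refl=0.301587·0.777778=0.2346; V=0.333333+0.301587+0.234568=0.8695
k=3 load: inc=0.234568, refl=0.234568·0.904762=0.2122; V=0.634921+0.234568+0.212228=1.0817
k=4 src: inc=0.212228, refl=0.212228·0.777778=0.1651; V=0.869489+0.212228+0.165066=1.2468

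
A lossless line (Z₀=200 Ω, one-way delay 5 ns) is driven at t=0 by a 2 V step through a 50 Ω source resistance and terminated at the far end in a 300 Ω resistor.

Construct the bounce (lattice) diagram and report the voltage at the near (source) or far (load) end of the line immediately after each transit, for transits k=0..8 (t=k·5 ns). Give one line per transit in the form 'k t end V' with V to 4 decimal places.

Γ_L=0.200000, Γ_S=-0.600000; launch V₁=2·200/250=1.600000
k=0 src: V=1.6000
k=1 load: inc=1.600000, refl=1.600000·0.200000=0.3200; V=0.000000+1.600000+0.320000=1.9200
k=2 src: inc=0.320000, refl=0.320000·-0.600000=-0.1920; V=1.600000+0.320000+-0.192000=1.7280
k=3 load: inc=-0.192000, refl=-0.192000·0.200000=-0.0384; V=1.920000+-0.192000+-0.038400=1.6896
k=4 src: inc=-0.038400, refl=-0.038400·-0.600000=0.0230; V=1.728000+-0.038400+0.023040=1.7126
k=5 load: inc=0.023040, refl=0.023040·0.200000=0.0046; V=1.689600+0.023040+0.004608=1.7172
k=6 src: inc=0.004608, refl=0.004608·-0.600000=-0.0028; V=1.712640+0.004608+-0.002765=1.7145
k=7 load: inc=-0.002765, refl=-0.002765·0.200000=-0.0006; V=1.717248+-0.002765+-0.000553=1.7139
k=8 src: inc=-0.000553, refl=-0.000553·-0.600000=0.0003; V=1.714483+-0.000553+0.000332=1.7143

0 0 source 1.6000
1 5 load 1.9200
2 10 source 1.7280
3 15 load 1.6896
4 20 source 1.7126
5 25 load 1.7172
6 30 source 1.7145
7 35 load 1.7139
8 40 source 1.7143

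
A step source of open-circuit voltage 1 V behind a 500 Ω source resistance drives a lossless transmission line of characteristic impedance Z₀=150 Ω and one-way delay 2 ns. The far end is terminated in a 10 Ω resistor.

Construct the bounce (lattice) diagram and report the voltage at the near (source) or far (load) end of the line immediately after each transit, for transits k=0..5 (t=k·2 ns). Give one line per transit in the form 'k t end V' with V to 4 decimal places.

Γ_L=-0.875000, Γ_S=0.538462; launch V₁=1·150/650=0.230769
k=0 src: V=0.2308
k=1 load: inc=0.230769, refl=0.230769·-0.875000=-0.2019; V=0.000000+0.230769+-0.201923=0.0288
k=2 src: inc=-0.201923, refl=-0.201923·0.538462=-0.1087; V=0.230769+-0.201923+-0.108728=-0.0799
k=3 load: inc=-0.108728, refl=-0.108728·-0.875000=0.0951; V=0.028846+-0.108728+0.095137=0.0153
k=4 src: inc=0.095137, refl=0.095137·0.538462=0.0512; V=-0.079882+0.095137+0.051228=0.0665
k=5 load: inc=0.051228, refl=0.051228·-0.875000=-0.0448; V=0.015255+0.051228+-0.044824=0.0217

0 0 source 0.2308
1 2 load 0.0288
2 4 source -0.0799
3 6 load 0.0153
4 8 source 0.0665
5 10 load 0.0217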